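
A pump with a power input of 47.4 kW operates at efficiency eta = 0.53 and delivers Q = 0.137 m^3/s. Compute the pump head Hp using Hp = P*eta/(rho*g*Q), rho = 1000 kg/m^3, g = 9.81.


Pump head formula: Hp = P * eta / (rho * g * Q).
Numerator: P * eta = 47.4 * 1000 * 0.53 = 25122.0 W.
Denominator: rho * g * Q = 1000 * 9.81 * 0.137 = 1343.97.
Hp = 25122.0 / 1343.97 = 18.69 m.

18.69


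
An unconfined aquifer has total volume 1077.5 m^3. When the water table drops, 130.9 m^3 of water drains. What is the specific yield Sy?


Specific yield Sy = Volume drained / Total volume.
Sy = 130.9 / 1077.5
   = 0.1215.

0.1215


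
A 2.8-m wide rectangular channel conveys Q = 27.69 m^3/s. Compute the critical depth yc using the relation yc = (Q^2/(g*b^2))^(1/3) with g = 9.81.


Using yc = (Q^2 / (g * b^2))^(1/3):
Q^2 = 27.69^2 = 766.74.
g * b^2 = 9.81 * 2.8^2 = 9.81 * 7.84 = 76.91.
Q^2 / (g*b^2) = 766.74 / 76.91 = 9.9693.
yc = 9.9693^(1/3) = 2.1522 m.

2.1522


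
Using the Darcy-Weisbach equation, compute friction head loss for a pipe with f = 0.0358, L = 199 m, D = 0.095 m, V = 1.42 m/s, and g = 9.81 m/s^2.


Darcy-Weisbach equation: h_f = f * (L/D) * V^2/(2g).
f * L/D = 0.0358 * 199/0.095 = 74.9916.
V^2/(2g) = 1.42^2 / (2*9.81) = 2.0164 / 19.62 = 0.1028 m.
h_f = 74.9916 * 0.1028 = 7.707 m.

7.707


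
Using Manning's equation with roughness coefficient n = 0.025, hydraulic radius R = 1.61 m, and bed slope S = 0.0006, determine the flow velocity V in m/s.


Manning's equation gives V = (1/n) * R^(2/3) * S^(1/2).
First, compute R^(2/3) = 1.61^(2/3) = 1.3737.
Next, S^(1/2) = 0.0006^(1/2) = 0.024495.
Then 1/n = 1/0.025 = 40.0.
V = 40.0 * 1.3737 * 0.024495 = 1.3459 m/s.

1.3459


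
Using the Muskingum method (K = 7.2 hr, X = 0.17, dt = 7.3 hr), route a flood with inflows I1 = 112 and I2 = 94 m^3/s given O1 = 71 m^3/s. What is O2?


Muskingum coefficients:
denom = 2*K*(1-X) + dt = 2*7.2*(1-0.17) + 7.3 = 19.252.
C0 = (dt - 2*K*X)/denom = (7.3 - 2*7.2*0.17)/19.252 = 0.252.
C1 = (dt + 2*K*X)/denom = (7.3 + 2*7.2*0.17)/19.252 = 0.5063.
C2 = (2*K*(1-X) - dt)/denom = 0.2416.
O2 = C0*I2 + C1*I1 + C2*O1
   = 0.252*94 + 0.5063*112 + 0.2416*71
   = 97.56 m^3/s.

97.56


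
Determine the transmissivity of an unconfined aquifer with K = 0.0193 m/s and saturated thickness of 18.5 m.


Transmissivity is defined as T = K * h.
T = 0.0193 * 18.5
  = 0.3571 m^2/s.

0.3571


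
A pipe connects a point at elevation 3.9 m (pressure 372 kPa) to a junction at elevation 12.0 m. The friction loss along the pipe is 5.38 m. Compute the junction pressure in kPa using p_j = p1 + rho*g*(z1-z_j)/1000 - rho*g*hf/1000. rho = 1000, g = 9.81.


Junction pressure: p_j = p1 + rho*g*(z1 - z_j)/1000 - rho*g*hf/1000.
Elevation term = 1000*9.81*(3.9 - 12.0)/1000 = -79.461 kPa.
Friction term = 1000*9.81*5.38/1000 = 52.778 kPa.
p_j = 372 + -79.461 - 52.778 = 239.76 kPa.

239.76


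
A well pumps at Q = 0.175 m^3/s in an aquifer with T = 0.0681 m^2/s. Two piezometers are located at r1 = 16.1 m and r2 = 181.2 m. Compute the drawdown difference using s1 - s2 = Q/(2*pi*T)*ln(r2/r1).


Thiem equation: s1 - s2 = Q/(2*pi*T) * ln(r2/r1).
ln(r2/r1) = ln(181.2/16.1) = 2.4208.
Q/(2*pi*T) = 0.175 / (2*pi*0.0681) = 0.175 / 0.4279 = 0.409.
s1 - s2 = 0.409 * 2.4208 = 0.9901 m.

0.9901


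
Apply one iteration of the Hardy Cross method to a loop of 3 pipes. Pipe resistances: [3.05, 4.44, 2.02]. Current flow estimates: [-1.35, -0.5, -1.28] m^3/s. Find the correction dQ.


Numerator terms (r*Q*|Q|): 3.05*-1.35*|-1.35| = -5.5586; 4.44*-0.5*|-0.5| = -1.11; 2.02*-1.28*|-1.28| = -3.3096.
Sum of numerator = -9.9782.
Denominator terms (r*|Q|): 3.05*|-1.35| = 4.1175; 4.44*|-0.5| = 2.22; 2.02*|-1.28| = 2.5856.
2 * sum of denominator = 2 * 8.9231 = 17.8462.
dQ = --9.9782 / 17.8462 = 0.5591 m^3/s.

0.5591


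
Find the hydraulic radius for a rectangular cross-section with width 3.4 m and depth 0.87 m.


For a rectangular section:
Flow area A = b * y = 3.4 * 0.87 = 2.96 m^2.
Wetted perimeter P = b + 2y = 3.4 + 2*0.87 = 5.14 m.
Hydraulic radius R = A/P = 2.96 / 5.14 = 0.5755 m.

0.5755


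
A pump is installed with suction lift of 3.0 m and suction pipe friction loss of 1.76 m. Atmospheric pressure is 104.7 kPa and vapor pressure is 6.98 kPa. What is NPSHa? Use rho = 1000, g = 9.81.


NPSHa = p_atm/(rho*g) - z_s - hf_s - p_vap/(rho*g).
p_atm/(rho*g) = 104.7*1000 / (1000*9.81) = 10.673 m.
p_vap/(rho*g) = 6.98*1000 / (1000*9.81) = 0.712 m.
NPSHa = 10.673 - 3.0 - 1.76 - 0.712
      = 5.2 m.

5.2


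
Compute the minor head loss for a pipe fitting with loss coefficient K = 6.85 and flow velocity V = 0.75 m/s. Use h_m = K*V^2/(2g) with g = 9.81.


Minor loss formula: h_m = K * V^2/(2g).
V^2 = 0.75^2 = 0.5625.
V^2/(2g) = 0.5625 / 19.62 = 0.0287 m.
h_m = 6.85 * 0.0287 = 0.1964 m.

0.1964


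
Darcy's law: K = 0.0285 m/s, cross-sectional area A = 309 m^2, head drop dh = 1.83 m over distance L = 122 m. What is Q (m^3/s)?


Darcy's law: Q = K * A * i, where i = dh/L.
Hydraulic gradient i = 1.83 / 122 = 0.015.
Q = 0.0285 * 309 * 0.015
  = 0.1321 m^3/s.

0.1321


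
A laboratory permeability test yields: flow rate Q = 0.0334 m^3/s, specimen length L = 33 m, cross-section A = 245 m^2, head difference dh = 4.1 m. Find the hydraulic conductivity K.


From K = Q*L / (A*dh):
Numerator: Q*L = 0.0334 * 33 = 1.1022.
Denominator: A*dh = 245 * 4.1 = 1004.5.
K = 1.1022 / 1004.5 = 0.001097 m/s.

0.001097


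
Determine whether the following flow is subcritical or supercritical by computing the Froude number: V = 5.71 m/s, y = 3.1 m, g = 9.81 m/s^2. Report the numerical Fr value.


The Froude number is defined as Fr = V / sqrt(g*y).
g*y = 9.81 * 3.1 = 30.411.
sqrt(g*y) = sqrt(30.411) = 5.5146.
Fr = 5.71 / 5.5146 = 1.0354.
Since Fr > 1, the flow is supercritical.

1.0354


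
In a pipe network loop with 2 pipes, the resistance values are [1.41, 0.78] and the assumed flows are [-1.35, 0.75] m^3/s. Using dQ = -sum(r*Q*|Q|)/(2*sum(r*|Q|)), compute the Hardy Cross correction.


Numerator terms (r*Q*|Q|): 1.41*-1.35*|-1.35| = -2.5697; 0.78*0.75*|0.75| = 0.4387.
Sum of numerator = -2.131.
Denominator terms (r*|Q|): 1.41*|-1.35| = 1.9035; 0.78*|0.75| = 0.585.
2 * sum of denominator = 2 * 2.4885 = 4.977.
dQ = --2.131 / 4.977 = 0.4282 m^3/s.

0.4282


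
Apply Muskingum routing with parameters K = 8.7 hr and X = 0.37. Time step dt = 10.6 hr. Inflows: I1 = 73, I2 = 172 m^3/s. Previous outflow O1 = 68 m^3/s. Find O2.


Muskingum coefficients:
denom = 2*K*(1-X) + dt = 2*8.7*(1-0.37) + 10.6 = 21.562.
C0 = (dt - 2*K*X)/denom = (10.6 - 2*8.7*0.37)/21.562 = 0.193.
C1 = (dt + 2*K*X)/denom = (10.6 + 2*8.7*0.37)/21.562 = 0.7902.
C2 = (2*K*(1-X) - dt)/denom = 0.0168.
O2 = C0*I2 + C1*I1 + C2*O1
   = 0.193*172 + 0.7902*73 + 0.0168*68
   = 92.03 m^3/s.

92.03


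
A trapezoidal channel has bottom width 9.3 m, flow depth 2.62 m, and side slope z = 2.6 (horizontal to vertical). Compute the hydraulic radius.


For a trapezoidal section with side slope z:
A = (b + z*y)*y = (9.3 + 2.6*2.62)*2.62 = 42.213 m^2.
P = b + 2*y*sqrt(1 + z^2) = 9.3 + 2*2.62*sqrt(1 + 2.6^2) = 23.897 m.
R = A/P = 42.213 / 23.897 = 1.7665 m.

1.7665


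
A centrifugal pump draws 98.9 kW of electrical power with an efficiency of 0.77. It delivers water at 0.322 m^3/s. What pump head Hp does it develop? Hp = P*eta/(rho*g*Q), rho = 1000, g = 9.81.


Pump head formula: Hp = P * eta / (rho * g * Q).
Numerator: P * eta = 98.9 * 1000 * 0.77 = 76153.0 W.
Denominator: rho * g * Q = 1000 * 9.81 * 0.322 = 3158.82.
Hp = 76153.0 / 3158.82 = 24.11 m.

24.11


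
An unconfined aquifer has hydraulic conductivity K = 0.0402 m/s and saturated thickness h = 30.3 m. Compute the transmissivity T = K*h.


Transmissivity is defined as T = K * h.
T = 0.0402 * 30.3
  = 1.2181 m^2/s.

1.2181


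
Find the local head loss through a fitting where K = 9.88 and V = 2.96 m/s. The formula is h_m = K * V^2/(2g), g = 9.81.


Minor loss formula: h_m = K * V^2/(2g).
V^2 = 2.96^2 = 8.7616.
V^2/(2g) = 8.7616 / 19.62 = 0.4466 m.
h_m = 9.88 * 0.4466 = 4.4121 m.

4.4121


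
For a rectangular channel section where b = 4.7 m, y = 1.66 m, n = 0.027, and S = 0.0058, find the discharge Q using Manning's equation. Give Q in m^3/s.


For a rectangular channel, the cross-sectional area A = b * y = 4.7 * 1.66 = 7.8 m^2.
The wetted perimeter P = b + 2y = 4.7 + 2*1.66 = 8.02 m.
Hydraulic radius R = A/P = 7.8/8.02 = 0.9728 m.
Velocity V = (1/n)*R^(2/3)*S^(1/2) = (1/0.027)*0.9728^(2/3)*0.0058^(1/2) = 2.7693 m/s.
Discharge Q = A * V = 7.8 * 2.7693 = 21.606 m^3/s.

21.606


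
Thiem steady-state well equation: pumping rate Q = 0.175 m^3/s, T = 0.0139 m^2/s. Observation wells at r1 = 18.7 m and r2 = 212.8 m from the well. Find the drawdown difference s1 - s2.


Thiem equation: s1 - s2 = Q/(2*pi*T) * ln(r2/r1).
ln(r2/r1) = ln(212.8/18.7) = 2.4318.
Q/(2*pi*T) = 0.175 / (2*pi*0.0139) = 0.175 / 0.0873 = 2.0037.
s1 - s2 = 2.0037 * 2.4318 = 4.8728 m.

4.8728


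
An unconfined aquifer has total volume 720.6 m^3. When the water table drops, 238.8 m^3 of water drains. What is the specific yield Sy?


Specific yield Sy = Volume drained / Total volume.
Sy = 238.8 / 720.6
   = 0.3314.

0.3314


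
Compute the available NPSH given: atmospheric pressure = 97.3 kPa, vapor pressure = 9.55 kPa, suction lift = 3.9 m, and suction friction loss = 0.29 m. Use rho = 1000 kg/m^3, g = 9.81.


NPSHa = p_atm/(rho*g) - z_s - hf_s - p_vap/(rho*g).
p_atm/(rho*g) = 97.3*1000 / (1000*9.81) = 9.918 m.
p_vap/(rho*g) = 9.55*1000 / (1000*9.81) = 0.973 m.
NPSHa = 9.918 - 3.9 - 0.29 - 0.973
      = 4.75 m.

4.75


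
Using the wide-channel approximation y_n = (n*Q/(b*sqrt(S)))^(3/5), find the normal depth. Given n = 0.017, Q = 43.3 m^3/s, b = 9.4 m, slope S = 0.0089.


We use the wide-channel approximation y_n = (n*Q/(b*sqrt(S)))^(3/5).
sqrt(S) = sqrt(0.0089) = 0.09434.
Numerator: n*Q = 0.017 * 43.3 = 0.7361.
Denominator: b*sqrt(S) = 9.4 * 0.09434 = 0.886796.
arg = 0.8301.
y_n = 0.8301^(3/5) = 0.8943 m.

0.8943


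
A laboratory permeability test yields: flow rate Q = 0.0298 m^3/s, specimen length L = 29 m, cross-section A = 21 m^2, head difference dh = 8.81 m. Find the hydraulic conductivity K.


From K = Q*L / (A*dh):
Numerator: Q*L = 0.0298 * 29 = 0.8642.
Denominator: A*dh = 21 * 8.81 = 185.01.
K = 0.8642 / 185.01 = 0.004671 m/s.

0.004671


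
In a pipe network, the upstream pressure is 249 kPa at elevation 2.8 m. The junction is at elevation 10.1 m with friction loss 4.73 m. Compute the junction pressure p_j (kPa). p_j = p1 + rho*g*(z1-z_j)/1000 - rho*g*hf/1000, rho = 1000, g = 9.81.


Junction pressure: p_j = p1 + rho*g*(z1 - z_j)/1000 - rho*g*hf/1000.
Elevation term = 1000*9.81*(2.8 - 10.1)/1000 = -71.613 kPa.
Friction term = 1000*9.81*4.73/1000 = 46.401 kPa.
p_j = 249 + -71.613 - 46.401 = 130.99 kPa.

130.99


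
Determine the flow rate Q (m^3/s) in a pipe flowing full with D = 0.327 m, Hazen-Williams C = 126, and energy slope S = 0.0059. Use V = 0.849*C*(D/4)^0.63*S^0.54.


For a full circular pipe, R = D/4 = 0.327/4 = 0.0818 m.
V = 0.849 * 126 * 0.0818^0.63 * 0.0059^0.54
  = 0.849 * 126 * 0.206475 * 0.062555
  = 1.3817 m/s.
Pipe area A = pi*D^2/4 = pi*0.327^2/4 = 0.084 m^2.
Q = A * V = 0.084 * 1.3817 = 0.116 m^3/s.

0.116


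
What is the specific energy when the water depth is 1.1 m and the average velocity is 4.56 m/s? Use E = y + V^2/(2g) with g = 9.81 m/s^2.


Specific energy E = y + V^2/(2g).
Velocity head = V^2/(2g) = 4.56^2 / (2*9.81) = 20.7936 / 19.62 = 1.0598 m.
E = 1.1 + 1.0598 = 2.1598 m.

2.1598


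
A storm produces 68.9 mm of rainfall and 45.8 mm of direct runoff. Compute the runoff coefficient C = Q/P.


The runoff coefficient C = runoff depth / rainfall depth.
C = 45.8 / 68.9
  = 0.6647.

0.6647


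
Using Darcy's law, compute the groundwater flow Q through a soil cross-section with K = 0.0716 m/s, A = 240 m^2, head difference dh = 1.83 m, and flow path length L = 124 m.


Darcy's law: Q = K * A * i, where i = dh/L.
Hydraulic gradient i = 1.83 / 124 = 0.014758.
Q = 0.0716 * 240 * 0.014758
  = 0.2536 m^3/s.

0.2536


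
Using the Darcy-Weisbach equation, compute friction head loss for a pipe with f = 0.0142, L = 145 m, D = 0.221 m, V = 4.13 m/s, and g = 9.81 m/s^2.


Darcy-Weisbach equation: h_f = f * (L/D) * V^2/(2g).
f * L/D = 0.0142 * 145/0.221 = 9.3167.
V^2/(2g) = 4.13^2 / (2*9.81) = 17.0569 / 19.62 = 0.8694 m.
h_f = 9.3167 * 0.8694 = 8.1 m.

8.1


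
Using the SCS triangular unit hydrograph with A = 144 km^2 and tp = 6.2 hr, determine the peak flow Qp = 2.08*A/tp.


SCS formula: Qp = 2.08 * A / tp.
Qp = 2.08 * 144 / 6.2
   = 299.52 / 6.2
   = 48.31 m^3/s per cm.

48.31


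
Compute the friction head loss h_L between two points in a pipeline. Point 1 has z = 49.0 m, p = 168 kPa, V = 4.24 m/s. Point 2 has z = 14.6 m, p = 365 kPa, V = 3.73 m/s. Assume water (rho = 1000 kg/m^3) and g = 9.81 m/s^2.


Total head at each section: H = z + p/(rho*g) + V^2/(2g).
H1 = 49.0 + 168*1000/(1000*9.81) + 4.24^2/(2*9.81)
   = 49.0 + 17.125 + 0.9163
   = 67.042 m.
H2 = 14.6 + 365*1000/(1000*9.81) + 3.73^2/(2*9.81)
   = 14.6 + 37.207 + 0.7091
   = 52.516 m.
h_L = H1 - H2 = 67.042 - 52.516 = 14.526 m.

14.526


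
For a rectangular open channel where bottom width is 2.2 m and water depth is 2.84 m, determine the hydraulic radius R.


For a rectangular section:
Flow area A = b * y = 2.2 * 2.84 = 6.25 m^2.
Wetted perimeter P = b + 2y = 2.2 + 2*2.84 = 7.88 m.
Hydraulic radius R = A/P = 6.25 / 7.88 = 0.7929 m.

0.7929


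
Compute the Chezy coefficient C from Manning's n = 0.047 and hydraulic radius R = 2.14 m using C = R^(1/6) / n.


The Chezy coefficient relates to Manning's n through C = R^(1/6) / n.
R^(1/6) = 2.14^(1/6) = 1.135191.
C = 1.135191 / 0.047 = 24.15 m^(1/2)/s.

24.15


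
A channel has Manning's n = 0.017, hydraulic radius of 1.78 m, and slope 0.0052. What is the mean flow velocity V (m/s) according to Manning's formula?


Manning's equation gives V = (1/n) * R^(2/3) * S^(1/2).
First, compute R^(2/3) = 1.78^(2/3) = 1.4687.
Next, S^(1/2) = 0.0052^(1/2) = 0.072111.
Then 1/n = 1/0.017 = 58.82.
V = 58.82 * 1.4687 * 0.072111 = 6.2302 m/s.

6.2302


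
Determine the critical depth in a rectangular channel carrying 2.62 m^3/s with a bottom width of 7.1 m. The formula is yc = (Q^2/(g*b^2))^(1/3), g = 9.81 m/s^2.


Using yc = (Q^2 / (g * b^2))^(1/3):
Q^2 = 2.62^2 = 6.86.
g * b^2 = 9.81 * 7.1^2 = 9.81 * 50.41 = 494.52.
Q^2 / (g*b^2) = 6.86 / 494.52 = 0.0139.
yc = 0.0139^(1/3) = 0.2403 m.

0.2403


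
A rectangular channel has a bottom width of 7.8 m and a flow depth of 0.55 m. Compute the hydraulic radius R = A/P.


For a rectangular section:
Flow area A = b * y = 7.8 * 0.55 = 4.29 m^2.
Wetted perimeter P = b + 2y = 7.8 + 2*0.55 = 8.9 m.
Hydraulic radius R = A/P = 4.29 / 8.9 = 0.482 m.

0.482


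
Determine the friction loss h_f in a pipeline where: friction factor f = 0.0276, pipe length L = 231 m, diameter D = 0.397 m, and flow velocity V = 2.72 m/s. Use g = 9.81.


Darcy-Weisbach equation: h_f = f * (L/D) * V^2/(2g).
f * L/D = 0.0276 * 231/0.397 = 16.0594.
V^2/(2g) = 2.72^2 / (2*9.81) = 7.3984 / 19.62 = 0.3771 m.
h_f = 16.0594 * 0.3771 = 6.056 m.

6.056


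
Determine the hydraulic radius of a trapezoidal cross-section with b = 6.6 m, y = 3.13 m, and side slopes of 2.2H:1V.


For a trapezoidal section with side slope z:
A = (b + z*y)*y = (6.6 + 2.2*3.13)*3.13 = 42.211 m^2.
P = b + 2*y*sqrt(1 + z^2) = 6.6 + 2*3.13*sqrt(1 + 2.2^2) = 21.728 m.
R = A/P = 42.211 / 21.728 = 1.9427 m.

1.9427


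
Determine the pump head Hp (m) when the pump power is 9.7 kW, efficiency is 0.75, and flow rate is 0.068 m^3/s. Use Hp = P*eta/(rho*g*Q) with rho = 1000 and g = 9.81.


Pump head formula: Hp = P * eta / (rho * g * Q).
Numerator: P * eta = 9.7 * 1000 * 0.75 = 7275.0 W.
Denominator: rho * g * Q = 1000 * 9.81 * 0.068 = 667.08.
Hp = 7275.0 / 667.08 = 10.91 m.

10.91


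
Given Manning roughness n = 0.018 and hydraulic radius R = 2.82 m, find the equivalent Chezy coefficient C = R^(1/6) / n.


The Chezy coefficient relates to Manning's n through C = R^(1/6) / n.
R^(1/6) = 2.82^(1/6) = 1.188616.
C = 1.188616 / 0.018 = 66.03 m^(1/2)/s.

66.03


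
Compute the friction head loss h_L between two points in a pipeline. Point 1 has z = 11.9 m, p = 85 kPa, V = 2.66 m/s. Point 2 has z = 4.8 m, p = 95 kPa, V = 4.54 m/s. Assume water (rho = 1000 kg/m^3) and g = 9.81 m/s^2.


Total head at each section: H = z + p/(rho*g) + V^2/(2g).
H1 = 11.9 + 85*1000/(1000*9.81) + 2.66^2/(2*9.81)
   = 11.9 + 8.665 + 0.3606
   = 20.925 m.
H2 = 4.8 + 95*1000/(1000*9.81) + 4.54^2/(2*9.81)
   = 4.8 + 9.684 + 1.0505
   = 15.535 m.
h_L = H1 - H2 = 20.925 - 15.535 = 5.391 m.

5.391


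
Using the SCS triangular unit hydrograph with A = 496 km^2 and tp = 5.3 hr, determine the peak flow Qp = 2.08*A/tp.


SCS formula: Qp = 2.08 * A / tp.
Qp = 2.08 * 496 / 5.3
   = 1031.68 / 5.3
   = 194.66 m^3/s per cm.

194.66


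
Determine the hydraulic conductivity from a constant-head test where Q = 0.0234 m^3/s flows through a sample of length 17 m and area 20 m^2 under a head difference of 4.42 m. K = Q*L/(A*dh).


From K = Q*L / (A*dh):
Numerator: Q*L = 0.0234 * 17 = 0.3978.
Denominator: A*dh = 20 * 4.42 = 88.4.
K = 0.3978 / 88.4 = 0.0045 m/s.

0.0045


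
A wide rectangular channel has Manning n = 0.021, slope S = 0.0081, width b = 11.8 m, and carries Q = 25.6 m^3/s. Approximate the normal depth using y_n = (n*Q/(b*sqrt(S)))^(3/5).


We use the wide-channel approximation y_n = (n*Q/(b*sqrt(S)))^(3/5).
sqrt(S) = sqrt(0.0081) = 0.09.
Numerator: n*Q = 0.021 * 25.6 = 0.5376.
Denominator: b*sqrt(S) = 11.8 * 0.09 = 1.062.
arg = 0.5062.
y_n = 0.5062^(3/5) = 0.6647 m.

0.6647


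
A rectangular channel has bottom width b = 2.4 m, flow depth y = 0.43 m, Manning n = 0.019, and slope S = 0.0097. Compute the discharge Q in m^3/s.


For a rectangular channel, the cross-sectional area A = b * y = 2.4 * 0.43 = 1.03 m^2.
The wetted perimeter P = b + 2y = 2.4 + 2*0.43 = 3.26 m.
Hydraulic radius R = A/P = 1.03/3.26 = 0.3166 m.
Velocity V = (1/n)*R^(2/3)*S^(1/2) = (1/0.019)*0.3166^(2/3)*0.0097^(1/2) = 2.4077 m/s.
Discharge Q = A * V = 1.03 * 2.4077 = 2.485 m^3/s.

2.485


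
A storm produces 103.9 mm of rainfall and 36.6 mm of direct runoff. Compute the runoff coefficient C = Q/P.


The runoff coefficient C = runoff depth / rainfall depth.
C = 36.6 / 103.9
  = 0.3523.

0.3523


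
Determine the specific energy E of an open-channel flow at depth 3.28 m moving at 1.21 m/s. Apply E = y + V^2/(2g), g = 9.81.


Specific energy E = y + V^2/(2g).
Velocity head = V^2/(2g) = 1.21^2 / (2*9.81) = 1.4641 / 19.62 = 0.0746 m.
E = 3.28 + 0.0746 = 3.3546 m.

3.3546


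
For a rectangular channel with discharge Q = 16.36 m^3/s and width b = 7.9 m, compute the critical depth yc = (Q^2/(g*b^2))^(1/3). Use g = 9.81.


Using yc = (Q^2 / (g * b^2))^(1/3):
Q^2 = 16.36^2 = 267.65.
g * b^2 = 9.81 * 7.9^2 = 9.81 * 62.41 = 612.24.
Q^2 / (g*b^2) = 267.65 / 612.24 = 0.4372.
yc = 0.4372^(1/3) = 0.759 m.

0.759


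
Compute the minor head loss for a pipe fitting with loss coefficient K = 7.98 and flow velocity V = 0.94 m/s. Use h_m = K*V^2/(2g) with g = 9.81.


Minor loss formula: h_m = K * V^2/(2g).
V^2 = 0.94^2 = 0.8836.
V^2/(2g) = 0.8836 / 19.62 = 0.045 m.
h_m = 7.98 * 0.045 = 0.3594 m.

0.3594


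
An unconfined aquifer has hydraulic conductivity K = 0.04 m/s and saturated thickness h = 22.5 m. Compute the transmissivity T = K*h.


Transmissivity is defined as T = K * h.
T = 0.04 * 22.5
  = 0.9 m^2/s.

0.9


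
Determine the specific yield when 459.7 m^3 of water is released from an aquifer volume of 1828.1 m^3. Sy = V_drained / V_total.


Specific yield Sy = Volume drained / Total volume.
Sy = 459.7 / 1828.1
   = 0.2515.

0.2515


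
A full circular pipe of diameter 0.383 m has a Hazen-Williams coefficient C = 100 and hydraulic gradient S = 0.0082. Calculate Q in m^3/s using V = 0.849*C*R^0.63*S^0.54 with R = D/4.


For a full circular pipe, R = D/4 = 0.383/4 = 0.0958 m.
V = 0.849 * 100 * 0.0958^0.63 * 0.0082^0.54
  = 0.849 * 100 * 0.228096 * 0.074724
  = 1.4471 m/s.
Pipe area A = pi*D^2/4 = pi*0.383^2/4 = 0.1152 m^2.
Q = A * V = 0.1152 * 1.4471 = 0.1667 m^3/s.

0.1667


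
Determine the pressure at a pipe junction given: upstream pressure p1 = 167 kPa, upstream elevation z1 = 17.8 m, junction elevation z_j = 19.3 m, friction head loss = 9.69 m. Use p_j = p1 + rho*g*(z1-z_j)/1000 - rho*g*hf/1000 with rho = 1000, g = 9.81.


Junction pressure: p_j = p1 + rho*g*(z1 - z_j)/1000 - rho*g*hf/1000.
Elevation term = 1000*9.81*(17.8 - 19.3)/1000 = -14.715 kPa.
Friction term = 1000*9.81*9.69/1000 = 95.059 kPa.
p_j = 167 + -14.715 - 95.059 = 57.23 kPa.

57.23


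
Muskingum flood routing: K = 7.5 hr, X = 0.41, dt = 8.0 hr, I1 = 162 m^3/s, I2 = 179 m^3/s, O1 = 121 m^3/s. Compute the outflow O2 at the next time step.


Muskingum coefficients:
denom = 2*K*(1-X) + dt = 2*7.5*(1-0.41) + 8.0 = 16.85.
C0 = (dt - 2*K*X)/denom = (8.0 - 2*7.5*0.41)/16.85 = 0.1098.
C1 = (dt + 2*K*X)/denom = (8.0 + 2*7.5*0.41)/16.85 = 0.8398.
C2 = (2*K*(1-X) - dt)/denom = 0.0504.
O2 = C0*I2 + C1*I1 + C2*O1
   = 0.1098*179 + 0.8398*162 + 0.0504*121
   = 161.8 m^3/s.

161.8


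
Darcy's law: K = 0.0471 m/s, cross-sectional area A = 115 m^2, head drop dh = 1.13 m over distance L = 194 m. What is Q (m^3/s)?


Darcy's law: Q = K * A * i, where i = dh/L.
Hydraulic gradient i = 1.13 / 194 = 0.005825.
Q = 0.0471 * 115 * 0.005825
  = 0.0315 m^3/s.

0.0315


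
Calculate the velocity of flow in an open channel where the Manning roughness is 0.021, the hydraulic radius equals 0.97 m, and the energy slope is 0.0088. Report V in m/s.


Manning's equation gives V = (1/n) * R^(2/3) * S^(1/2).
First, compute R^(2/3) = 0.97^(2/3) = 0.9799.
Next, S^(1/2) = 0.0088^(1/2) = 0.093808.
Then 1/n = 1/0.021 = 47.62.
V = 47.62 * 0.9799 * 0.093808 = 4.3773 m/s.

4.3773


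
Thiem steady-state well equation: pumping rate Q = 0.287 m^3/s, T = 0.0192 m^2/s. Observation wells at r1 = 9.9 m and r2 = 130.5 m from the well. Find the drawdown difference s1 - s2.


Thiem equation: s1 - s2 = Q/(2*pi*T) * ln(r2/r1).
ln(r2/r1) = ln(130.5/9.9) = 2.5788.
Q/(2*pi*T) = 0.287 / (2*pi*0.0192) = 0.287 / 0.1206 = 2.379.
s1 - s2 = 2.379 * 2.5788 = 6.1351 m.

6.1351


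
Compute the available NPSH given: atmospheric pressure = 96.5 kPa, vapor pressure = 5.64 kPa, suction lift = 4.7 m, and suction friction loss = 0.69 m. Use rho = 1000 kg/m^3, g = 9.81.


NPSHa = p_atm/(rho*g) - z_s - hf_s - p_vap/(rho*g).
p_atm/(rho*g) = 96.5*1000 / (1000*9.81) = 9.837 m.
p_vap/(rho*g) = 5.64*1000 / (1000*9.81) = 0.575 m.
NPSHa = 9.837 - 4.7 - 0.69 - 0.575
      = 3.87 m.

3.87


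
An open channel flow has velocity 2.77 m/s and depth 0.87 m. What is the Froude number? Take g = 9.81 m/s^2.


The Froude number is defined as Fr = V / sqrt(g*y).
g*y = 9.81 * 0.87 = 8.5347.
sqrt(g*y) = sqrt(8.5347) = 2.9214.
Fr = 2.77 / 2.9214 = 0.9482.

0.9482


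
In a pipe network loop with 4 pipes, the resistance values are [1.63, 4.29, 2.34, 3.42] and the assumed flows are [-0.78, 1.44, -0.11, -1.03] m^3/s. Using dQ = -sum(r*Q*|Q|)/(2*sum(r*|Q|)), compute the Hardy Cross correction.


Numerator terms (r*Q*|Q|): 1.63*-0.78*|-0.78| = -0.9917; 4.29*1.44*|1.44| = 8.8957; 2.34*-0.11*|-0.11| = -0.0283; 3.42*-1.03*|-1.03| = -3.6283.
Sum of numerator = 4.2475.
Denominator terms (r*|Q|): 1.63*|-0.78| = 1.2714; 4.29*|1.44| = 6.1776; 2.34*|-0.11| = 0.2574; 3.42*|-1.03| = 3.5226.
2 * sum of denominator = 2 * 11.229 = 22.458.
dQ = -4.2475 / 22.458 = -0.1891 m^3/s.

-0.1891


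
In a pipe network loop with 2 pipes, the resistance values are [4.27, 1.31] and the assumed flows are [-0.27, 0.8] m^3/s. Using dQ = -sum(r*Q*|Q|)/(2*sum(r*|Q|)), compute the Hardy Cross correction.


Numerator terms (r*Q*|Q|): 4.27*-0.27*|-0.27| = -0.3113; 1.31*0.8*|0.8| = 0.8384.
Sum of numerator = 0.5271.
Denominator terms (r*|Q|): 4.27*|-0.27| = 1.1529; 1.31*|0.8| = 1.048.
2 * sum of denominator = 2 * 2.2009 = 4.4018.
dQ = -0.5271 / 4.4018 = -0.1198 m^3/s.

-0.1198


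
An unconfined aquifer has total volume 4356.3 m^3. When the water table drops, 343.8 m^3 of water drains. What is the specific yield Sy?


Specific yield Sy = Volume drained / Total volume.
Sy = 343.8 / 4356.3
   = 0.0789.

0.0789


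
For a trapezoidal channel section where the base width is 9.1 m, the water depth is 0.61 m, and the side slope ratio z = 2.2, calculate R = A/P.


For a trapezoidal section with side slope z:
A = (b + z*y)*y = (9.1 + 2.2*0.61)*0.61 = 6.37 m^2.
P = b + 2*y*sqrt(1 + z^2) = 9.1 + 2*0.61*sqrt(1 + 2.2^2) = 12.048 m.
R = A/P = 6.37 / 12.048 = 0.5287 m.

0.5287


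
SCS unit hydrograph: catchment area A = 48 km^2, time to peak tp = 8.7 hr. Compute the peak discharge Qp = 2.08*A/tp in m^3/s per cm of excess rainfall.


SCS formula: Qp = 2.08 * A / tp.
Qp = 2.08 * 48 / 8.7
   = 99.84 / 8.7
   = 11.48 m^3/s per cm.

11.48


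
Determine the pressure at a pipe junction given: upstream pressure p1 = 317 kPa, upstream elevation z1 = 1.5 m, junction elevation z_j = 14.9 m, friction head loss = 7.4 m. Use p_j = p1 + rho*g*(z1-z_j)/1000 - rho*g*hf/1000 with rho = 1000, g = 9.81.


Junction pressure: p_j = p1 + rho*g*(z1 - z_j)/1000 - rho*g*hf/1000.
Elevation term = 1000*9.81*(1.5 - 14.9)/1000 = -131.454 kPa.
Friction term = 1000*9.81*7.4/1000 = 72.594 kPa.
p_j = 317 + -131.454 - 72.594 = 112.95 kPa.

112.95


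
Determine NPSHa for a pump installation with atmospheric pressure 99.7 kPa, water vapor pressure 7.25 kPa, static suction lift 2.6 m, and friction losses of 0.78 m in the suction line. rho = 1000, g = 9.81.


NPSHa = p_atm/(rho*g) - z_s - hf_s - p_vap/(rho*g).
p_atm/(rho*g) = 99.7*1000 / (1000*9.81) = 10.163 m.
p_vap/(rho*g) = 7.25*1000 / (1000*9.81) = 0.739 m.
NPSHa = 10.163 - 2.6 - 0.78 - 0.739
      = 6.04 m.

6.04


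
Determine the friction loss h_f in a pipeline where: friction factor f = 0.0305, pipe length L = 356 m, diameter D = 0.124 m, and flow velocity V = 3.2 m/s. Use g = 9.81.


Darcy-Weisbach equation: h_f = f * (L/D) * V^2/(2g).
f * L/D = 0.0305 * 356/0.124 = 87.5645.
V^2/(2g) = 3.2^2 / (2*9.81) = 10.24 / 19.62 = 0.5219 m.
h_f = 87.5645 * 0.5219 = 45.701 m.

45.701


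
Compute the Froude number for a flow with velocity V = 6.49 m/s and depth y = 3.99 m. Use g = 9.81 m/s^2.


The Froude number is defined as Fr = V / sqrt(g*y).
g*y = 9.81 * 3.99 = 39.1419.
sqrt(g*y) = sqrt(39.1419) = 6.2563.
Fr = 6.49 / 6.2563 = 1.0373.

1.0373


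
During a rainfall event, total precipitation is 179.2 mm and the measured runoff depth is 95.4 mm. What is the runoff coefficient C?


The runoff coefficient C = runoff depth / rainfall depth.
C = 95.4 / 179.2
  = 0.5324.

0.5324


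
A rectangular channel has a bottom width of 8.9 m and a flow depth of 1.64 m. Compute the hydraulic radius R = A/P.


For a rectangular section:
Flow area A = b * y = 8.9 * 1.64 = 14.6 m^2.
Wetted perimeter P = b + 2y = 8.9 + 2*1.64 = 12.18 m.
Hydraulic radius R = A/P = 14.6 / 12.18 = 1.1984 m.

1.1984


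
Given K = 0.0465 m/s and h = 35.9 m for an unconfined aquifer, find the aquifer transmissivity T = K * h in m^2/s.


Transmissivity is defined as T = K * h.
T = 0.0465 * 35.9
  = 1.6693 m^2/s.

1.6693


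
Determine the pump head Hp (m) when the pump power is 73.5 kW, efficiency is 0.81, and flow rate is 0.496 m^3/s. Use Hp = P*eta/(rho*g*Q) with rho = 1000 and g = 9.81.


Pump head formula: Hp = P * eta / (rho * g * Q).
Numerator: P * eta = 73.5 * 1000 * 0.81 = 59535.0 W.
Denominator: rho * g * Q = 1000 * 9.81 * 0.496 = 4865.76.
Hp = 59535.0 / 4865.76 = 12.24 m.

12.24


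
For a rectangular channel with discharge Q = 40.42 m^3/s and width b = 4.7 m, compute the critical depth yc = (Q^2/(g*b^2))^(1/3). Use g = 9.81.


Using yc = (Q^2 / (g * b^2))^(1/3):
Q^2 = 40.42^2 = 1633.78.
g * b^2 = 9.81 * 4.7^2 = 9.81 * 22.09 = 216.7.
Q^2 / (g*b^2) = 1633.78 / 216.7 = 7.5394.
yc = 7.5394^(1/3) = 1.9608 m.

1.9608


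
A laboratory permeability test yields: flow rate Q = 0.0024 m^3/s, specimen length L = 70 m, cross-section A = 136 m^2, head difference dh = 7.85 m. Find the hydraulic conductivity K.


From K = Q*L / (A*dh):
Numerator: Q*L = 0.0024 * 70 = 0.168.
Denominator: A*dh = 136 * 7.85 = 1067.6.
K = 0.168 / 1067.6 = 0.000157 m/s.

0.000157


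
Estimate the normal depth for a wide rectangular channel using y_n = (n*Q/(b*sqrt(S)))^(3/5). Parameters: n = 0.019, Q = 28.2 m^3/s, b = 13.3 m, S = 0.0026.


We use the wide-channel approximation y_n = (n*Q/(b*sqrt(S)))^(3/5).
sqrt(S) = sqrt(0.0026) = 0.05099.
Numerator: n*Q = 0.019 * 28.2 = 0.5358.
Denominator: b*sqrt(S) = 13.3 * 0.05099 = 0.678167.
arg = 0.7901.
y_n = 0.7901^(3/5) = 0.8682 m.

0.8682


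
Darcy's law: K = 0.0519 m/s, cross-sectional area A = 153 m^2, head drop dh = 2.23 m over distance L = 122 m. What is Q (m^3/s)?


Darcy's law: Q = K * A * i, where i = dh/L.
Hydraulic gradient i = 2.23 / 122 = 0.018279.
Q = 0.0519 * 153 * 0.018279
  = 0.1451 m^3/s.

0.1451


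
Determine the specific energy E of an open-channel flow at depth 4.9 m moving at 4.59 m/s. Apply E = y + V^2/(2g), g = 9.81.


Specific energy E = y + V^2/(2g).
Velocity head = V^2/(2g) = 4.59^2 / (2*9.81) = 21.0681 / 19.62 = 1.0738 m.
E = 4.9 + 1.0738 = 5.9738 m.

5.9738


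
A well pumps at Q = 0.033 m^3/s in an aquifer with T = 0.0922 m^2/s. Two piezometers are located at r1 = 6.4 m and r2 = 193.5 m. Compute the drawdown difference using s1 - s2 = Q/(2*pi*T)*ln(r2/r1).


Thiem equation: s1 - s2 = Q/(2*pi*T) * ln(r2/r1).
ln(r2/r1) = ln(193.5/6.4) = 3.409.
Q/(2*pi*T) = 0.033 / (2*pi*0.0922) = 0.033 / 0.5793 = 0.057.
s1 - s2 = 0.057 * 3.409 = 0.1942 m.

0.1942


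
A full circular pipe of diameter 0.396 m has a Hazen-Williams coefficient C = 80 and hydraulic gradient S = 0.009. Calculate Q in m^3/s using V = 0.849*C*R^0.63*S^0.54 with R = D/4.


For a full circular pipe, R = D/4 = 0.396/4 = 0.099 m.
V = 0.849 * 80 * 0.099^0.63 * 0.009^0.54
  = 0.849 * 80 * 0.232943 * 0.078576
  = 1.2432 m/s.
Pipe area A = pi*D^2/4 = pi*0.396^2/4 = 0.1232 m^2.
Q = A * V = 0.1232 * 1.2432 = 0.1531 m^3/s.

0.1531


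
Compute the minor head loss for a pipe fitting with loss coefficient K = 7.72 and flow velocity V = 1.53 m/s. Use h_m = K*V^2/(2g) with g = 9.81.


Minor loss formula: h_m = K * V^2/(2g).
V^2 = 1.53^2 = 2.3409.
V^2/(2g) = 2.3409 / 19.62 = 0.1193 m.
h_m = 7.72 * 0.1193 = 0.9211 m.

0.9211


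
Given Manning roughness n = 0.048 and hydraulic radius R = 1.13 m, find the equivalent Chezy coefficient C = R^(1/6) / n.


The Chezy coefficient relates to Manning's n through C = R^(1/6) / n.
R^(1/6) = 1.13^(1/6) = 1.020578.
C = 1.020578 / 0.048 = 21.26 m^(1/2)/s.

21.26


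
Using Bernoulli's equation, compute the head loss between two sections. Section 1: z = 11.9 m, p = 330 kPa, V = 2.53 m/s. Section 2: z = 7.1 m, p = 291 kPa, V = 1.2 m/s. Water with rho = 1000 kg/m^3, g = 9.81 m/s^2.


Total head at each section: H = z + p/(rho*g) + V^2/(2g).
H1 = 11.9 + 330*1000/(1000*9.81) + 2.53^2/(2*9.81)
   = 11.9 + 33.639 + 0.3262
   = 45.865 m.
H2 = 7.1 + 291*1000/(1000*9.81) + 1.2^2/(2*9.81)
   = 7.1 + 29.664 + 0.0734
   = 36.837 m.
h_L = H1 - H2 = 45.865 - 36.837 = 9.028 m.

9.028


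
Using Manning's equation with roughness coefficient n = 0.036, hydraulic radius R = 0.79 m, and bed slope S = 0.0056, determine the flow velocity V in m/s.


Manning's equation gives V = (1/n) * R^(2/3) * S^(1/2).
First, compute R^(2/3) = 0.79^(2/3) = 0.8546.
Next, S^(1/2) = 0.0056^(1/2) = 0.074833.
Then 1/n = 1/0.036 = 27.78.
V = 27.78 * 0.8546 * 0.074833 = 1.7764 m/s.

1.7764


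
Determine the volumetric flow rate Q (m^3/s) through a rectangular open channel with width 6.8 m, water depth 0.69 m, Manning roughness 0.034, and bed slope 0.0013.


For a rectangular channel, the cross-sectional area A = b * y = 6.8 * 0.69 = 4.69 m^2.
The wetted perimeter P = b + 2y = 6.8 + 2*0.69 = 8.18 m.
Hydraulic radius R = A/P = 4.69/8.18 = 0.5736 m.
Velocity V = (1/n)*R^(2/3)*S^(1/2) = (1/0.034)*0.5736^(2/3)*0.0013^(1/2) = 0.7321 m/s.
Discharge Q = A * V = 4.69 * 0.7321 = 3.435 m^3/s.

3.435


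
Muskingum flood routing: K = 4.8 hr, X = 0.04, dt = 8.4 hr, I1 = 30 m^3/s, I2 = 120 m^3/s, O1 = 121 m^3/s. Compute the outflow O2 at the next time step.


Muskingum coefficients:
denom = 2*K*(1-X) + dt = 2*4.8*(1-0.04) + 8.4 = 17.616.
C0 = (dt - 2*K*X)/denom = (8.4 - 2*4.8*0.04)/17.616 = 0.455.
C1 = (dt + 2*K*X)/denom = (8.4 + 2*4.8*0.04)/17.616 = 0.4986.
C2 = (2*K*(1-X) - dt)/denom = 0.0463.
O2 = C0*I2 + C1*I1 + C2*O1
   = 0.455*120 + 0.4986*30 + 0.0463*121
   = 75.17 m^3/s.

75.17


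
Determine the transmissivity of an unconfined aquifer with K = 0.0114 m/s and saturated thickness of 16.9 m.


Transmissivity is defined as T = K * h.
T = 0.0114 * 16.9
  = 0.1927 m^2/s.

0.1927


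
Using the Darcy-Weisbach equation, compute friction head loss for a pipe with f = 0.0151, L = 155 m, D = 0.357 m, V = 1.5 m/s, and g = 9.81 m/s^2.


Darcy-Weisbach equation: h_f = f * (L/D) * V^2/(2g).
f * L/D = 0.0151 * 155/0.357 = 6.556.
V^2/(2g) = 1.5^2 / (2*9.81) = 2.25 / 19.62 = 0.1147 m.
h_f = 6.556 * 0.1147 = 0.752 m.

0.752


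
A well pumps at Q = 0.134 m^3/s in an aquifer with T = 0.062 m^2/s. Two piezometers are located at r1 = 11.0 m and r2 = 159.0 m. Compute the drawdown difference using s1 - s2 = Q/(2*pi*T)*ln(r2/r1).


Thiem equation: s1 - s2 = Q/(2*pi*T) * ln(r2/r1).
ln(r2/r1) = ln(159.0/11.0) = 2.671.
Q/(2*pi*T) = 0.134 / (2*pi*0.062) = 0.134 / 0.3896 = 0.344.
s1 - s2 = 0.344 * 2.671 = 0.9188 m.

0.9188


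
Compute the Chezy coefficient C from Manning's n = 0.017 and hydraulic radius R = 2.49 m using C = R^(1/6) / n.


The Chezy coefficient relates to Manning's n through C = R^(1/6) / n.
R^(1/6) = 2.49^(1/6) = 1.164215.
C = 1.164215 / 0.017 = 68.48 m^(1/2)/s.

68.48


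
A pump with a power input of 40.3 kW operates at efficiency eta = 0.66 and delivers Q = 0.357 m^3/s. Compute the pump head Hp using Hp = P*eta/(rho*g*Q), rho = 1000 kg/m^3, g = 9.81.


Pump head formula: Hp = P * eta / (rho * g * Q).
Numerator: P * eta = 40.3 * 1000 * 0.66 = 26598.0 W.
Denominator: rho * g * Q = 1000 * 9.81 * 0.357 = 3502.17.
Hp = 26598.0 / 3502.17 = 7.59 m.

7.59


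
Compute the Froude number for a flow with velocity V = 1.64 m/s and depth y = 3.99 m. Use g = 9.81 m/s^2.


The Froude number is defined as Fr = V / sqrt(g*y).
g*y = 9.81 * 3.99 = 39.1419.
sqrt(g*y) = sqrt(39.1419) = 6.2563.
Fr = 1.64 / 6.2563 = 0.2621.

0.2621


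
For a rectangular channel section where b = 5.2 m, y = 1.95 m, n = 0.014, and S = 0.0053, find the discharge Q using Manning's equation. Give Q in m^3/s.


For a rectangular channel, the cross-sectional area A = b * y = 5.2 * 1.95 = 10.14 m^2.
The wetted perimeter P = b + 2y = 5.2 + 2*1.95 = 9.1 m.
Hydraulic radius R = A/P = 10.14/9.1 = 1.1143 m.
Velocity V = (1/n)*R^(2/3)*S^(1/2) = (1/0.014)*1.1143^(2/3)*0.0053^(1/2) = 5.5891 m/s.
Discharge Q = A * V = 10.14 * 5.5891 = 56.673 m^3/s.

56.673


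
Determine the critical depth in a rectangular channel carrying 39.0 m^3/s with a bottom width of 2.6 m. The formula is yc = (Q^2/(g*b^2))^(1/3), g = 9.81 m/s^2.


Using yc = (Q^2 / (g * b^2))^(1/3):
Q^2 = 39.0^2 = 1521.0.
g * b^2 = 9.81 * 2.6^2 = 9.81 * 6.76 = 66.32.
Q^2 / (g*b^2) = 1521.0 / 66.32 = 22.9343.
yc = 22.9343^(1/3) = 2.8412 m.

2.8412


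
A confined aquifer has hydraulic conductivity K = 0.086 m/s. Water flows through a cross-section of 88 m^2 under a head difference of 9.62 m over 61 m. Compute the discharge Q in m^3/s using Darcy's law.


Darcy's law: Q = K * A * i, where i = dh/L.
Hydraulic gradient i = 9.62 / 61 = 0.157705.
Q = 0.086 * 88 * 0.157705
  = 1.1935 m^3/s.

1.1935


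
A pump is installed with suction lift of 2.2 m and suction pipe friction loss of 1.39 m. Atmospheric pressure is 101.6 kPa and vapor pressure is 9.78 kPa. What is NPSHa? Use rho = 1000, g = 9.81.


NPSHa = p_atm/(rho*g) - z_s - hf_s - p_vap/(rho*g).
p_atm/(rho*g) = 101.6*1000 / (1000*9.81) = 10.357 m.
p_vap/(rho*g) = 9.78*1000 / (1000*9.81) = 0.997 m.
NPSHa = 10.357 - 2.2 - 1.39 - 0.997
      = 5.77 m.

5.77


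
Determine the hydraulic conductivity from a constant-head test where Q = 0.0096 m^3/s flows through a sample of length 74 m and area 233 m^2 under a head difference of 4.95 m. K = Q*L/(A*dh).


From K = Q*L / (A*dh):
Numerator: Q*L = 0.0096 * 74 = 0.7104.
Denominator: A*dh = 233 * 4.95 = 1153.35.
K = 0.7104 / 1153.35 = 0.000616 m/s.

0.000616


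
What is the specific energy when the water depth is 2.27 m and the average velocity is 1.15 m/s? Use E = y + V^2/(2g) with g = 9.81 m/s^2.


Specific energy E = y + V^2/(2g).
Velocity head = V^2/(2g) = 1.15^2 / (2*9.81) = 1.3225 / 19.62 = 0.0674 m.
E = 2.27 + 0.0674 = 2.3374 m.

2.3374


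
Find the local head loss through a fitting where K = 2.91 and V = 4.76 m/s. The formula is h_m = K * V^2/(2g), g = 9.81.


Minor loss formula: h_m = K * V^2/(2g).
V^2 = 4.76^2 = 22.6576.
V^2/(2g) = 22.6576 / 19.62 = 1.1548 m.
h_m = 2.91 * 1.1548 = 3.3605 m.

3.3605


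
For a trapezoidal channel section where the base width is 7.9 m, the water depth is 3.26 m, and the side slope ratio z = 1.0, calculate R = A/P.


For a trapezoidal section with side slope z:
A = (b + z*y)*y = (7.9 + 1.0*3.26)*3.26 = 36.382 m^2.
P = b + 2*y*sqrt(1 + z^2) = 7.9 + 2*3.26*sqrt(1 + 1.0^2) = 17.121 m.
R = A/P = 36.382 / 17.121 = 2.125 m.

2.125


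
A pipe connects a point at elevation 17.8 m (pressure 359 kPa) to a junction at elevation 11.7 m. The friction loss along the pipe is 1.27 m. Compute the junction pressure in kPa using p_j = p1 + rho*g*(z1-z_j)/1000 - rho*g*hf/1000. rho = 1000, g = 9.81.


Junction pressure: p_j = p1 + rho*g*(z1 - z_j)/1000 - rho*g*hf/1000.
Elevation term = 1000*9.81*(17.8 - 11.7)/1000 = 59.841 kPa.
Friction term = 1000*9.81*1.27/1000 = 12.459 kPa.
p_j = 359 + 59.841 - 12.459 = 406.38 kPa.

406.38


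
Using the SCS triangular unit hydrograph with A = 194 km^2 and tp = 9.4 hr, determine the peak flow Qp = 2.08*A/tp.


SCS formula: Qp = 2.08 * A / tp.
Qp = 2.08 * 194 / 9.4
   = 403.52 / 9.4
   = 42.93 m^3/s per cm.

42.93


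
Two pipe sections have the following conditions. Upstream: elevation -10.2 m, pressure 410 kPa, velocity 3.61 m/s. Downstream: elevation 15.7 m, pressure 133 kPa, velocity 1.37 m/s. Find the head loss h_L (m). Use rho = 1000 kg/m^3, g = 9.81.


Total head at each section: H = z + p/(rho*g) + V^2/(2g).
H1 = -10.2 + 410*1000/(1000*9.81) + 3.61^2/(2*9.81)
   = -10.2 + 41.794 + 0.6642
   = 32.258 m.
H2 = 15.7 + 133*1000/(1000*9.81) + 1.37^2/(2*9.81)
   = 15.7 + 13.558 + 0.0957
   = 29.353 m.
h_L = H1 - H2 = 32.258 - 29.353 = 2.905 m.

2.905


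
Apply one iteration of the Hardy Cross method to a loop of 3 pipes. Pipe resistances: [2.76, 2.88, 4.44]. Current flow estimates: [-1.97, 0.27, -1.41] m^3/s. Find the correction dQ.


Numerator terms (r*Q*|Q|): 2.76*-1.97*|-1.97| = -10.7113; 2.88*0.27*|0.27| = 0.21; 4.44*-1.41*|-1.41| = -8.8272.
Sum of numerator = -19.3285.
Denominator terms (r*|Q|): 2.76*|-1.97| = 5.4372; 2.88*|0.27| = 0.7776; 4.44*|-1.41| = 6.2604.
2 * sum of denominator = 2 * 12.4752 = 24.9504.
dQ = --19.3285 / 24.9504 = 0.7747 m^3/s.

0.7747


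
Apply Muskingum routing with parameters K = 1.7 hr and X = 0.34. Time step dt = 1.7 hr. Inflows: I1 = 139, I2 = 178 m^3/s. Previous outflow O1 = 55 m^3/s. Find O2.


Muskingum coefficients:
denom = 2*K*(1-X) + dt = 2*1.7*(1-0.34) + 1.7 = 3.944.
C0 = (dt - 2*K*X)/denom = (1.7 - 2*1.7*0.34)/3.944 = 0.1379.
C1 = (dt + 2*K*X)/denom = (1.7 + 2*1.7*0.34)/3.944 = 0.7241.
C2 = (2*K*(1-X) - dt)/denom = 0.1379.
O2 = C0*I2 + C1*I1 + C2*O1
   = 0.1379*178 + 0.7241*139 + 0.1379*55
   = 132.79 m^3/s.

132.79


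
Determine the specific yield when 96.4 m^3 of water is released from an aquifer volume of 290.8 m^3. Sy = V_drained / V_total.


Specific yield Sy = Volume drained / Total volume.
Sy = 96.4 / 290.8
   = 0.3315.

0.3315
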